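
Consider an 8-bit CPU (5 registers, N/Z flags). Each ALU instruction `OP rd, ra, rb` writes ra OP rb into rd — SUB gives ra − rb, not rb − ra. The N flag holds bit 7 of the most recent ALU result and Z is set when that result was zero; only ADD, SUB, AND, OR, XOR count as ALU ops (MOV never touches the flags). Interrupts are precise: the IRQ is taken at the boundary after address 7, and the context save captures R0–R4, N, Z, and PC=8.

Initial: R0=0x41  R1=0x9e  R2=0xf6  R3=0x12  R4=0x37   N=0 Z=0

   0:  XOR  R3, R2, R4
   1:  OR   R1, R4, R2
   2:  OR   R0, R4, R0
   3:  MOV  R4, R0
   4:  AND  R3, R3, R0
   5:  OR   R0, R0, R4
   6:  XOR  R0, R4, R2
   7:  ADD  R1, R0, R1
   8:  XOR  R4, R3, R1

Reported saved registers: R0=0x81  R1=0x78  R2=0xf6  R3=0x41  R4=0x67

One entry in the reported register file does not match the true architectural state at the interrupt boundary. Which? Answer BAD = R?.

after  0: R0=0x41 R1=0x9e R2=0xf6 R3=0xc1 R4=0x37  N=1 Z=0
after  1: R0=0x41 R1=0xf7 R2=0xf6 R3=0xc1 R4=0x37  N=1 Z=0
after  2: R0=0x77 R1=0xf7 R2=0xf6 R3=0xc1 R4=0x37  N=0 Z=0
after  3: R0=0x77 R1=0xf7 R2=0xf6 R3=0xc1 R4=0x77  N=0 Z=0
after  4: R0=0x77 R1=0xf7 R2=0xf6 R3=0x41 R4=0x77  N=0 Z=0
after  5: R0=0x77 R1=0xf7 R2=0xf6 R3=0x41 R4=0x77  N=0 Z=0
after  6: R0=0x81 R1=0xf7 R2=0xf6 R3=0x41 R4=0x77  N=1 Z=0
after  7: R0=0x81 R1=0x78 R2=0xf6 R3=0x41 R4=0x77  N=0 Z=0
-- IRQ taken; context saved, return-PC = 8 --
mismatch: R4: reported 0x67 vs actual 0x77

BAD = R4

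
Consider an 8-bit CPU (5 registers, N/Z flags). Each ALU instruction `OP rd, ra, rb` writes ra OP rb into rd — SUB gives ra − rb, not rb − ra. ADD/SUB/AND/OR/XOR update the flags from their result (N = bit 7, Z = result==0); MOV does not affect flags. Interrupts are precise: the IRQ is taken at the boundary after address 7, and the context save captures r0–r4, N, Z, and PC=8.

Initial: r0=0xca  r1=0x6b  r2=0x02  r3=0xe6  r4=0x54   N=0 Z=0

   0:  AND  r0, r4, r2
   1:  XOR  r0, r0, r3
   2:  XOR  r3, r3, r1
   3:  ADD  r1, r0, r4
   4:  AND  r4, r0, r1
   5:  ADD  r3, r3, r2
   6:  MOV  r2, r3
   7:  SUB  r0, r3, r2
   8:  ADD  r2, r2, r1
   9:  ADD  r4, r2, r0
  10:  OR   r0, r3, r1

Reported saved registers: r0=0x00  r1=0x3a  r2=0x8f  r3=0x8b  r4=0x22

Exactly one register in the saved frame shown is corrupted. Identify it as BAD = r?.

after  0: r0=0x00 r1=0x6b r2=0x02 r3=0xe6 r4=0x54  N=0 Z=1
after  1: r0=0xe6 r1=0x6b r2=0x02 r3=0xe6 r4=0x54  N=1 Z=0
after  2: r0=0xe6 r1=0x6b r2=0x02 r3=0x8d r4=0x54  N=1 Z=0
after  3: r0=0xe6 r1=0x3a r2=0x02 r3=0x8d r4=0x54  N=0 Z=0
after  4: r0=0xe6 r1=0x3a r2=0x02 r3=0x8d r4=0x22  N=0 Z=0
after  5: r0=0xe6 r1=0x3a r2=0x02 r3=0x8f r4=0x22  N=1 Z=0
after  6: r0=0xe6 r1=0x3a r2=0x8f r3=0x8f r4=0x22  N=1 Z=0
after  7: r0=0x00 r1=0x3a r2=0x8f r3=0x8f r4=0x22  N=0 Z=1
-- IRQ taken; context saved, return-PC = 8 --
mismatch: r3: reported 0x8b vs actual 0x8f

BAD = r3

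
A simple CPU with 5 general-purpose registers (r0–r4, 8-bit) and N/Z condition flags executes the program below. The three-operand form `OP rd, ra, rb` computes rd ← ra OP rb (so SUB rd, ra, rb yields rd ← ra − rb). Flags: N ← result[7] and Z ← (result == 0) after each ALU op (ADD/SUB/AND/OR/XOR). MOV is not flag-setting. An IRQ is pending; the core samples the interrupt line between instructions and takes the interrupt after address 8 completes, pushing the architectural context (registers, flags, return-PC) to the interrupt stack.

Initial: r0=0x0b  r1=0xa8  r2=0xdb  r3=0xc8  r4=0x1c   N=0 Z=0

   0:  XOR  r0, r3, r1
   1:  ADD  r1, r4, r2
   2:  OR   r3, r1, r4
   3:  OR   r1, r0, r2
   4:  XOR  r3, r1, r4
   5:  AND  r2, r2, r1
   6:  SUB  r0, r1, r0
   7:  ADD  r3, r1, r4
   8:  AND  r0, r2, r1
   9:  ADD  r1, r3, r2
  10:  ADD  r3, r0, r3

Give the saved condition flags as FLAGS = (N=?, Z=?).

FLAGS = (N=1, Z=0)

after  0: r0=0x60 r1=0xa8 r2=0xdb r3=0xc8 r4=0x1c  N=0 Z=0
after  1: r0=0x60 r1=0xf7 r2=0xdb r3=0xc8 r4=0x1c  N=1 Z=0
after  2: r0=0x60 r1=0xf7 r2=0xdb r3=0xff r4=0x1c  N=1 Z=0
after  3: r0=0x60 r1=0xfb r2=0xdb r3=0xff r4=0x1c  N=1 Z=0
after  4: r0=0x60 r1=0xfb r2=0xdb r3=0xe7 r4=0x1c  N=1 Z=0
after  5: r0=0x60 r1=0xfb r2=0xdb r3=0xe7 r4=0x1c  N=1 Z=0
after  6: r0=0x9b r1=0xfb r2=0xdb r3=0xe7 r4=0x1c  N=1 Z=0
after  7: r0=0x9b r1=0xfb r2=0xdb r3=0x17 r4=0x1c  N=0 Z=0
after  8: r0=0xdb r1=0xfb r2=0xdb r3=0x17 r4=0x1c  N=1 Z=0
-- IRQ taken; context saved, return-PC = 9 --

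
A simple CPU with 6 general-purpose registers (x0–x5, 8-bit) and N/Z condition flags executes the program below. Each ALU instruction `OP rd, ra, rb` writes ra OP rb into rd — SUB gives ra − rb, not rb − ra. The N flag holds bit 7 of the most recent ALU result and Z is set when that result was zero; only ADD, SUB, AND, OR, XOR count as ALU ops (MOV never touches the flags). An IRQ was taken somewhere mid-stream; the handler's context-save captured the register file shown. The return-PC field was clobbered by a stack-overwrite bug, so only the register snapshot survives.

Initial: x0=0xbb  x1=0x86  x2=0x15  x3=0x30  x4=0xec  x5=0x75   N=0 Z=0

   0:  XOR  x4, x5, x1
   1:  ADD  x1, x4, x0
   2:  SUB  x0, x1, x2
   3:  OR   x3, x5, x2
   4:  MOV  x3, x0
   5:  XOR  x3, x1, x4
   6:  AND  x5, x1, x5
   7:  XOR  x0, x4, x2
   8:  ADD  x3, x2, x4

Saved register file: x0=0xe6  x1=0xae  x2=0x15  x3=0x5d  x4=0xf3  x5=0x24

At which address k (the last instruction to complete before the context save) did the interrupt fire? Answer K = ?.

K = 7

after  0: x0=0xbb x1=0x86 x2=0x15 x3=0x30 x4=0xf3 x5=0x75  N=1 Z=0
after  1: x0=0xbb x1=0xae x2=0x15 x3=0x30 x4=0xf3 x5=0x75  N=1 Z=0
after  2: x0=0x99 x1=0xae x2=0x15 x3=0x30 x4=0xf3 x5=0x75  N=1 Z=0
after  3: x0=0x99 x1=0xae x2=0x15 x3=0x75 x4=0xf3 x5=0x75  N=0 Z=0
after  4: x0=0x99 x1=0xae x2=0x15 x3=0x99 x4=0xf3 x5=0x75  N=0 Z=0
after  5: x0=0x99 x1=0xae x2=0x15 x3=0x5d x4=0xf3 x5=0x75  N=0 Z=0
after  6: x0=0x99 x1=0xae x2=0x15 x3=0x5d x4=0xf3 x5=0x24  N=0 Z=0
after  7: x0=0xe6 x1=0xae x2=0x15 x3=0x5d x4=0xf3 x5=0x24  N=1 Z=0
-- IRQ taken; context saved, return-PC = 8 --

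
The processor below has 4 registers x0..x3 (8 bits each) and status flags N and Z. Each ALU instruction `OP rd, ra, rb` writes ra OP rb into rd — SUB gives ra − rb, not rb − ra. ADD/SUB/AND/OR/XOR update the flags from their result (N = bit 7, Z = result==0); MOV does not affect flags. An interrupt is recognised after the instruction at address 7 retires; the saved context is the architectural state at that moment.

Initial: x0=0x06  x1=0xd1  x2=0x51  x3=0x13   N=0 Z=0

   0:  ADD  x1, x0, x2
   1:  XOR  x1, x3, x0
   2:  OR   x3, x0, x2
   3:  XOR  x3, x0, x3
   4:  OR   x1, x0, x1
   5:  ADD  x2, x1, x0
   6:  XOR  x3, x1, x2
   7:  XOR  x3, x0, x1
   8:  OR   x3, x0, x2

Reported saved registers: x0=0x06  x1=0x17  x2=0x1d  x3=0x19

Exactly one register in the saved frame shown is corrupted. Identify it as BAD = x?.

BAD = x3

after  0: x0=0x06 x1=0x57 x2=0x51 x3=0x13  N=0 Z=0
after  1: x0=0x06 x1=0x15 x2=0x51 x3=0x13  N=0 Z=0
after  2: x0=0x06 x1=0x15 x2=0x51 x3=0x57  N=0 Z=0
after  3: x0=0x06 x1=0x15 x2=0x51 x3=0x51  N=0 Z=0
after  4: x0=0x06 x1=0x17 x2=0x51 x3=0x51  N=0 Z=0
after  5: x0=0x06 x1=0x17 x2=0x1d x3=0x51  N=0 Z=0
after  6: x0=0x06 x1=0x17 x2=0x1d x3=0x0a  N=0 Z=0
after  7: x0=0x06 x1=0x17 x2=0x1d x3=0x11  N=0 Z=0
-- IRQ taken; context saved, return-PC = 8 --
mismatch: x3: reported 0x19 vs actual 0x11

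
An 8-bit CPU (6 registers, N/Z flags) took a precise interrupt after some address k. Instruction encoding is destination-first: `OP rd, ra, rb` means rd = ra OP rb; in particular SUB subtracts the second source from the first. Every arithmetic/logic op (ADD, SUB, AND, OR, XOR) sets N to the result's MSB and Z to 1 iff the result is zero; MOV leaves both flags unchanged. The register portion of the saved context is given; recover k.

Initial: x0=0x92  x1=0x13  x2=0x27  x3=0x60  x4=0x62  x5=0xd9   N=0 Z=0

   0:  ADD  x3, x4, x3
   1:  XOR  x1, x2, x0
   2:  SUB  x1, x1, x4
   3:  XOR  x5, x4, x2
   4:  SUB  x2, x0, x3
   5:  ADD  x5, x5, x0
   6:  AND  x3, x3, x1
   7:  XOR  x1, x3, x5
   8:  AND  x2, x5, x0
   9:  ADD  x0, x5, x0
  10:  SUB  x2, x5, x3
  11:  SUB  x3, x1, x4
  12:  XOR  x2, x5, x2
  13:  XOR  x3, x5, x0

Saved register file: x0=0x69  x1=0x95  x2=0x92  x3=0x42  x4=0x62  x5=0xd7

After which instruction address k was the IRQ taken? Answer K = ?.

K = 9

after  0: x0=0x92 x1=0x13 x2=0x27 x3=0xc2 x4=0x62 x5=0xd9  N=1 Z=0
after  1: x0=0x92 x1=0xb5 x2=0x27 x3=0xc2 x4=0x62 x5=0xd9  N=1 Z=0
after  2: x0=0x92 x1=0x53 x2=0x27 x3=0xc2 x4=0x62 x5=0xd9  N=0 Z=0
after  3: x0=0x92 x1=0x53 x2=0x27 x3=0xc2 x4=0x62 x5=0x45  N=0 Z=0
after  4: x0=0x92 x1=0x53 x2=0xd0 x3=0xc2 x4=0x62 x5=0x45  N=1 Z=0
after  5: x0=0x92 x1=0x53 x2=0xd0 x3=0xc2 x4=0x62 x5=0xd7  N=1 Z=0
after  6: x0=0x92 x1=0x53 x2=0xd0 x3=0x42 x4=0x62 x5=0xd7  N=0 Z=0
after  7: x0=0x92 x1=0x95 x2=0xd0 x3=0x42 x4=0x62 x5=0xd7  N=1 Z=0
after  8: x0=0x92 x1=0x95 x2=0x92 x3=0x42 x4=0x62 x5=0xd7  N=1 Z=0
after  9: x0=0x69 x1=0x95 x2=0x92 x3=0x42 x4=0x62 x5=0xd7  N=0 Z=0
-- IRQ taken; context saved, return-PC = 10 --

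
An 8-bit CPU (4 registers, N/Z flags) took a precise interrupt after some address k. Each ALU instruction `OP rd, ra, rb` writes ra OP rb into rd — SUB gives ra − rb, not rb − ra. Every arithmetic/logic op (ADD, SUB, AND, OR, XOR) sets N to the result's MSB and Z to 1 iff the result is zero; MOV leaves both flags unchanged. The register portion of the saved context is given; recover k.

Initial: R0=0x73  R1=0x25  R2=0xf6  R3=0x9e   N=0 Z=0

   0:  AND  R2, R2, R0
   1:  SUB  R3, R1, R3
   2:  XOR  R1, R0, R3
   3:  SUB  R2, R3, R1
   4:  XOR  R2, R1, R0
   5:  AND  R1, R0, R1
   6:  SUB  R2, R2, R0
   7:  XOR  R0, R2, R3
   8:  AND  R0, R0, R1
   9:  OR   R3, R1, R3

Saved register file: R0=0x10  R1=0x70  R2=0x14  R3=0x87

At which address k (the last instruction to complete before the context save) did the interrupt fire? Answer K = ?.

K = 8

after  0: R0=0x73 R1=0x25 R2=0x72 R3=0x9e  N=0 Z=0
after  1: R0=0x73 R1=0x25 R2=0x72 R3=0x87  N=1 Z=0
after  2: R0=0x73 R1=0xf4 R2=0x72 R3=0x87  N=1 Z=0
after  3: R0=0x73 R1=0xf4 R2=0x93 R3=0x87  N=1 Z=0
after  4: R0=0x73 R1=0xf4 R2=0x87 R3=0x87  N=1 Z=0
after  5: R0=0x73 R1=0x70 R2=0x87 R3=0x87  N=0 Z=0
after  6: R0=0x73 R1=0x70 R2=0x14 R3=0x87  N=0 Z=0
after  7: R0=0x93 R1=0x70 R2=0x14 R3=0x87  N=1 Z=0
after  8: R0=0x10 R1=0x70 R2=0x14 R3=0x87  N=0 Z=0
-- IRQ taken; context saved, return-PC = 9 --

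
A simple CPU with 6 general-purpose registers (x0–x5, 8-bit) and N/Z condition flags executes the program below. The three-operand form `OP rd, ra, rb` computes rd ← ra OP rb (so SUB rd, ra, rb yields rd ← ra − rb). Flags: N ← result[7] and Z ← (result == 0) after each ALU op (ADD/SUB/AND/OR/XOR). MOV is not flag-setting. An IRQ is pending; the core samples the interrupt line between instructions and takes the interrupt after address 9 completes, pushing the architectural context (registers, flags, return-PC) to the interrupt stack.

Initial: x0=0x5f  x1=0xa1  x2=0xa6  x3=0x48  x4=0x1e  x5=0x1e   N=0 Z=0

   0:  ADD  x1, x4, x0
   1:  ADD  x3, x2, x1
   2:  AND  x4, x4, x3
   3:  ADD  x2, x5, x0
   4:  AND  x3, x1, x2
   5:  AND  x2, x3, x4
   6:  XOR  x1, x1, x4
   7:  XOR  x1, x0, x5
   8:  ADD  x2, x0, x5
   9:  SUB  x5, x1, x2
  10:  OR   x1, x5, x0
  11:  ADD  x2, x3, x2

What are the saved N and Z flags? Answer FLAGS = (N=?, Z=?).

FLAGS = (N=1, Z=0)

after  0: x0=0x5f x1=0x7d x2=0xa6 x3=0x48 x4=0x1e x5=0x1e  N=0 Z=0
after  1: x0=0x5f x1=0x7d x2=0xa6 x3=0x23 x4=0x1e x5=0x1e  N=0 Z=0
after  2: x0=0x5f x1=0x7d x2=0xa6 x3=0x23 x4=0x02 x5=0x1e  N=0 Z=0
after  3: x0=0x5f x1=0x7d x2=0x7d x3=0x23 x4=0x02 x5=0x1e  N=0 Z=0
after  4: x0=0x5f x1=0x7d x2=0x7d x3=0x7d x4=0x02 x5=0x1e  N=0 Z=0
after  5: x0=0x5f x1=0x7d x2=0x00 x3=0x7d x4=0x02 x5=0x1e  N=0 Z=1
after  6: x0=0x5f x1=0x7f x2=0x00 x3=0x7d x4=0x02 x5=0x1e  N=0 Z=0
after  7: x0=0x5f x1=0x41 x2=0x00 x3=0x7d x4=0x02 x5=0x1e  N=0 Z=0
after  8: x0=0x5f x1=0x41 x2=0x7d x3=0x7d x4=0x02 x5=0x1e  N=0 Z=0
after  9: x0=0x5f x1=0x41 x2=0x7d x3=0x7d x4=0x02 x5=0xc4  N=1 Z=0
-- IRQ taken; context saved, return-PC = 10 --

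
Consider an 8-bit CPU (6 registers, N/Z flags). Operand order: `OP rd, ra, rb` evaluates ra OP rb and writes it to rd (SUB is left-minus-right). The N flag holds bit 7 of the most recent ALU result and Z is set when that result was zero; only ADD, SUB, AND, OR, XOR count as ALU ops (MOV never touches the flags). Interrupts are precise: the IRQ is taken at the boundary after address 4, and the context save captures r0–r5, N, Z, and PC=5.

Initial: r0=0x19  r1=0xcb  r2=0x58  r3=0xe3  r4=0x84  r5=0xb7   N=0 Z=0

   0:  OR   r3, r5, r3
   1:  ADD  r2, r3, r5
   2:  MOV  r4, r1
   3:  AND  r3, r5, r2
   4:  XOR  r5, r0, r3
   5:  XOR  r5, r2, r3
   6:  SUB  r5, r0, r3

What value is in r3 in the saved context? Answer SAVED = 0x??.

after  0: r0=0x19 r1=0xcb r2=0x58 r3=0xf7 r4=0x84 r5=0xb7  N=1 Z=0
after  1: r0=0x19 r1=0xcb r2=0xae r3=0xf7 r4=0x84 r5=0xb7  N=1 Z=0
after  2: r0=0x19 r1=0xcb r2=0xae r3=0xf7 r4=0xcb r5=0xb7  N=1 Z=0
after  3: r0=0x19 r1=0xcb r2=0xae r3=0xa6 r4=0xcb r5=0xb7  N=1 Z=0
after  4: r0=0x19 r1=0xcb r2=0xae r3=0xa6 r4=0xcb r5=0xbf  N=1 Z=0
-- IRQ taken; context saved, return-PC = 5 --

SAVED = 0xa6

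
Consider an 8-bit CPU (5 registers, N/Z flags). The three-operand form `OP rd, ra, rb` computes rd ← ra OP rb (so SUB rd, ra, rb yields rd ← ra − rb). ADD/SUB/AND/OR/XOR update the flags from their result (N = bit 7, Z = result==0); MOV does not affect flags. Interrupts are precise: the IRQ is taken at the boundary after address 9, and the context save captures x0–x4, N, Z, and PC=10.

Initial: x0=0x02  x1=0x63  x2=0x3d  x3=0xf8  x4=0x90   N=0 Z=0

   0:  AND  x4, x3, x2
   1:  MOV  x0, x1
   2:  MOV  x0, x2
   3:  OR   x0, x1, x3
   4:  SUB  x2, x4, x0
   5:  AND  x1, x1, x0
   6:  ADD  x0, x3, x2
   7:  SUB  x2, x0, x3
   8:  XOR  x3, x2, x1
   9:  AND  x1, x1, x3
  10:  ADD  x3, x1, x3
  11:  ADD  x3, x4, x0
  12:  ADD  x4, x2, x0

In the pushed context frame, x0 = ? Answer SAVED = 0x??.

SAVED = 0x35

after  0: x0=0x02 x1=0x63 x2=0x3d x3=0xf8 x4=0x38  N=0 Z=0
after  1: x0=0x63 x1=0x63 x2=0x3d x3=0xf8 x4=0x38  N=0 Z=0
after  2: x0=0x3d x1=0x63 x2=0x3d x3=0xf8 x4=0x38  N=0 Z=0
after  3: x0=0xfb x1=0x63 x2=0x3d x3=0xf8 x4=0x38  N=1 Z=0
after  4: x0=0xfb x1=0x63 x2=0x3d x3=0xf8 x4=0x38  N=0 Z=0
after  5: x0=0xfb x1=0x63 x2=0x3d x3=0xf8 x4=0x38  N=0 Z=0
after  6: x0=0x35 x1=0x63 x2=0x3d x3=0xf8 x4=0x38  N=0 Z=0
after  7: x0=0x35 x1=0x63 x2=0x3d x3=0xf8 x4=0x38  N=0 Z=0
after  8: x0=0x35 x1=0x63 x2=0x3d x3=0x5e x4=0x38  N=0 Z=0
after  9: x0=0x35 x1=0x42 x2=0x3d x3=0x5e x4=0x38  N=0 Z=0
-- IRQ taken; context saved, return-PC = 10 --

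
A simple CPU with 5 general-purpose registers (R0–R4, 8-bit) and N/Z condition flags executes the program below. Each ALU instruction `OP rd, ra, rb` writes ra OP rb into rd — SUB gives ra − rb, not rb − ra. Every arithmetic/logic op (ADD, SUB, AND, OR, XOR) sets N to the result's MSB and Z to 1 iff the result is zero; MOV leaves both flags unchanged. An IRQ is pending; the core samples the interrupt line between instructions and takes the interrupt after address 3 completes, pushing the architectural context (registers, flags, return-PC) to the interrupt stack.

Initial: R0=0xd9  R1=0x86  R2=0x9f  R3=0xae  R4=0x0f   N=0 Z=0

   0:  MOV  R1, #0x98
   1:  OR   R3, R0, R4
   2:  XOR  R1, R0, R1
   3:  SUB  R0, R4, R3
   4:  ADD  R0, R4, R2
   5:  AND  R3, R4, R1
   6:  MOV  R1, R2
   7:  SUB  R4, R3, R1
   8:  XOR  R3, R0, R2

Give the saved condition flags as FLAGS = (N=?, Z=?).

FLAGS = (N=0, Z=0)

after  0: R0=0xd9 R1=0x98 R2=0x9f R3=0xae R4=0x0f  N=0 Z=0
after  1: R0=0xd9 R1=0x98 R2=0x9f R3=0xdf R4=0x0f  N=1 Z=0
after  2: R0=0xd9 R1=0x41 R2=0x9f R3=0xdf R4=0x0f  N=0 Z=0
after  3: R0=0x30 R1=0x41 R2=0x9f R3=0xdf R4=0x0f  N=0 Z=0
-- IRQ taken; context saved, return-PC = 4 --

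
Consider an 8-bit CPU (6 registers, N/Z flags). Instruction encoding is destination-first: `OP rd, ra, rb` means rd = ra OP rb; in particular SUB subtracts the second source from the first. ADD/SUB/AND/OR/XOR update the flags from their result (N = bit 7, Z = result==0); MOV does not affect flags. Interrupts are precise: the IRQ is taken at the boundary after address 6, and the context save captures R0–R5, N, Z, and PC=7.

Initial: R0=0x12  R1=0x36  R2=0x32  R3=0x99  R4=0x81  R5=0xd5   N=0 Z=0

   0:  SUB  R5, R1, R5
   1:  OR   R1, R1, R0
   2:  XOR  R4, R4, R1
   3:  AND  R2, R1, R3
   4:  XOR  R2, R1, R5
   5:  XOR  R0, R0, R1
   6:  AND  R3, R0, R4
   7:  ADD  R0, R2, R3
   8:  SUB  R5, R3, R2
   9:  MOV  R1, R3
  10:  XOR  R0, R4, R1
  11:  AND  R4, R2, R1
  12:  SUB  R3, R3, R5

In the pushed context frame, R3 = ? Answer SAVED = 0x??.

SAVED = 0x24

after  0: R0=0x12 R1=0x36 R2=0x32 R3=0x99 R4=0x81 R5=0x61  N=0 Z=0
after  1: R0=0x12 R1=0x36 R2=0x32 R3=0x99 R4=0x81 R5=0x61  N=0 Z=0
after  2: R0=0x12 R1=0x36 R2=0x32 R3=0x99 R4=0xb7 R5=0x61  N=1 Z=0
after  3: R0=0x12 R1=0x36 R2=0x10 R3=0x99 R4=0xb7 R5=0x61  N=0 Z=0
after  4: R0=0x12 R1=0x36 R2=0x57 R3=0x99 R4=0xb7 R5=0x61  N=0 Z=0
after  5: R0=0x24 R1=0x36 R2=0x57 R3=0x99 R4=0xb7 R5=0x61  N=0 Z=0
after  6: R0=0x24 R1=0x36 R2=0x57 R3=0x24 R4=0xb7 R5=0x61  N=0 Z=0
-- IRQ taken; context saved, return-PC = 7 --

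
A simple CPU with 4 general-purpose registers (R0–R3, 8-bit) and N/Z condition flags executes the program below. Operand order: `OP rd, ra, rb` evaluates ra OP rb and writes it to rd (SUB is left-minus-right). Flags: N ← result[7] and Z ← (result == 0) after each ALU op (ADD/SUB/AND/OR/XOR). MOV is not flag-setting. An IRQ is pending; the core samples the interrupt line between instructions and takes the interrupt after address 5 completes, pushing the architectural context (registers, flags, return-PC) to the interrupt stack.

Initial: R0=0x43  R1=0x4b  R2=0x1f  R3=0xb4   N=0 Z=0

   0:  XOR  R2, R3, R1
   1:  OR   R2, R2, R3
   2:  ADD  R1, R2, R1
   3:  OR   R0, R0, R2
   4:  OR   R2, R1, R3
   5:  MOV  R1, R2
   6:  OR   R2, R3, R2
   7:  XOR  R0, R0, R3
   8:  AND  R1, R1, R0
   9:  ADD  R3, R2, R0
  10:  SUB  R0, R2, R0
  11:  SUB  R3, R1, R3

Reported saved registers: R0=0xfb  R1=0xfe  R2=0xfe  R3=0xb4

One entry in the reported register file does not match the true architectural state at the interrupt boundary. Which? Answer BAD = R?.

BAD = R0

after  0: R0=0x43 R1=0x4b R2=0xff R3=0xb4  N=1 Z=0
after  1: R0=0x43 R1=0x4b R2=0xff R3=0xb4  N=1 Z=0
after  2: R0=0x43 R1=0x4a R2=0xff R3=0xb4  N=0 Z=0
after  3: R0=0xff R1=0x4a R2=0xff R3=0xb4  N=1 Z=0
after  4: R0=0xff R1=0x4a R2=0xfe R3=0xb4  N=1 Z=0
after  5: R0=0xff R1=0xfe R2=0xfe R3=0xb4  N=1 Z=0
-- IRQ taken; context saved, return-PC = 6 --
mismatch: R0: reported 0xfb vs actual 0xff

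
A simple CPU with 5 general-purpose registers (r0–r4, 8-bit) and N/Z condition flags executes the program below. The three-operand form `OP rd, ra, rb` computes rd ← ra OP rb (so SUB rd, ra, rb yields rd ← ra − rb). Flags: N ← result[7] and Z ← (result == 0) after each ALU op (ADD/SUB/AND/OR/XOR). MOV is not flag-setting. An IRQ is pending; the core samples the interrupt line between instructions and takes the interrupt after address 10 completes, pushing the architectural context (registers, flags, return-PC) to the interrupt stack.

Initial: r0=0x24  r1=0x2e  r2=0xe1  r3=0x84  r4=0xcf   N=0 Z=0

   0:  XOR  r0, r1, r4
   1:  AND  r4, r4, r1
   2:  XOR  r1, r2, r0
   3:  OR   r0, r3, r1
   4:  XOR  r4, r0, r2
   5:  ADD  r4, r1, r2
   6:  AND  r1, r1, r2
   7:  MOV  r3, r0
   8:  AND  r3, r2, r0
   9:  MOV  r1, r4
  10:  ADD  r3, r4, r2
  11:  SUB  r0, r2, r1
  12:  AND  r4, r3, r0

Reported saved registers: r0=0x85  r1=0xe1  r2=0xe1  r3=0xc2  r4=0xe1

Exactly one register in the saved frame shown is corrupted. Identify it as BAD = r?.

after  0: r0=0xe1 r1=0x2e r2=0xe1 r3=0x84 r4=0xcf  N=1 Z=0
after  1: r0=0xe1 r1=0x2e r2=0xe1 r3=0x84 r4=0x0e  N=0 Z=0
after  2: r0=0xe1 r1=0x00 r2=0xe1 r3=0x84 r4=0x0e  N=0 Z=1
after  3: r0=0x84 r1=0x00 r2=0xe1 r3=0x84 r4=0x0e  N=1 Z=0
after  4: r0=0x84 r1=0x00 r2=0xe1 r3=0x84 r4=0x65  N=0 Z=0
after  5: r0=0x84 r1=0x00 r2=0xe1 r3=0x84 r4=0xe1  N=1 Z=0
after  6: r0=0x84 r1=0x00 r2=0xe1 r3=0x84 r4=0xe1  N=0 Z=1
after  7: r0=0x84 r1=0x00 r2=0xe1 r3=0x84 r4=0xe1  N=0 Z=1
after  8: r0=0x84 r1=0x00 r2=0xe1 r3=0x80 r4=0xe1  N=1 Z=0
after  9: r0=0x84 r1=0xe1 r2=0xe1 r3=0x80 r4=0xe1  N=1 Z=0
after 10: r0=0x84 r1=0xe1 r2=0xe1 r3=0xc2 r4=0xe1  N=1 Z=0
-- IRQ taken; context saved, return-PC = 11 --
mismatch: r0: reported 0x85 vs actual 0x84

BAD = r0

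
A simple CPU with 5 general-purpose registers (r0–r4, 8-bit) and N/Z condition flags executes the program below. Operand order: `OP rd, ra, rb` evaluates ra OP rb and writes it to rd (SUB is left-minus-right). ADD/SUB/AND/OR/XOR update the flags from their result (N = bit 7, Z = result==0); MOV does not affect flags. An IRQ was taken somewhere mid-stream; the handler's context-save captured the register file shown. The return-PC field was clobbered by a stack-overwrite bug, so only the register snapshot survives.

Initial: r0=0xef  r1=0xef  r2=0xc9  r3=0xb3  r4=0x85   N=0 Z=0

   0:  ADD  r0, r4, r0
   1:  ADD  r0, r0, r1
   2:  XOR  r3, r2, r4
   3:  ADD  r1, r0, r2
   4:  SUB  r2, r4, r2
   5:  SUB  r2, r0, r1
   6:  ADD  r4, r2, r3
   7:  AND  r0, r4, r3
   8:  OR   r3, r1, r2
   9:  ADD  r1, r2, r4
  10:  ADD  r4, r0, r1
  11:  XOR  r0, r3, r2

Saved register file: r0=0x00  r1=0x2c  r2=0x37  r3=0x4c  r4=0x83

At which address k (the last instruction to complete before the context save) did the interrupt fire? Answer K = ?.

after  0: r0=0x74 r1=0xef r2=0xc9 r3=0xb3 r4=0x85  N=0 Z=0
after  1: r0=0x63 r1=0xef r2=0xc9 r3=0xb3 r4=0x85  N=0 Z=0
after  2: r0=0x63 r1=0xef r2=0xc9 r3=0x4c r4=0x85  N=0 Z=0
after  3: r0=0x63 r1=0x2c r2=0xc9 r3=0x4c r4=0x85  N=0 Z=0
after  4: r0=0x63 r1=0x2c r2=0xbc r3=0x4c r4=0x85  N=1 Z=0
after  5: r0=0x63 r1=0x2c r2=0x37 r3=0x4c r4=0x85  N=0 Z=0
after  6: r0=0x63 r1=0x2c r2=0x37 r3=0x4c r4=0x83  N=1 Z=0
after  7: r0=0x00 r1=0x2c r2=0x37 r3=0x4c r4=0x83  N=0 Z=1
-- IRQ taken; context saved, return-PC = 8 --

K = 7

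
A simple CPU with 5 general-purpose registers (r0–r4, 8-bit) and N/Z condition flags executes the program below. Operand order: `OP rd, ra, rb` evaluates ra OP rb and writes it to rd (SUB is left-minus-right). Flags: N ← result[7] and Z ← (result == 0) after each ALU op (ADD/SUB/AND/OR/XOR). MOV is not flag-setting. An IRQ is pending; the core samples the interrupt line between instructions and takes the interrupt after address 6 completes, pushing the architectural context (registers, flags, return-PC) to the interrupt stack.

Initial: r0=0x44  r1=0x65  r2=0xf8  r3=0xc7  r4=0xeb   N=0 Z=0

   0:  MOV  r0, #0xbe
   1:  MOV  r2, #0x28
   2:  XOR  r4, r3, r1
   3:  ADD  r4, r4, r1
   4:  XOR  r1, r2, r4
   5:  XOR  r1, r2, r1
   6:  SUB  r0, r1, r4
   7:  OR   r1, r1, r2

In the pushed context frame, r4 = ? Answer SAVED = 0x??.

SAVED = 0x07

after  0: r0=0xbe r1=0x65 r2=0xf8 r3=0xc7 r4=0xeb  N=0 Z=0
after  1: r0=0xbe r1=0x65 r2=0x28 r3=0xc7 r4=0xeb  N=0 Z=0
after  2: r0=0xbe r1=0x65 r2=0x28 r3=0xc7 r4=0xa2  N=1 Z=0
after  3: r0=0xbe r1=0x65 r2=0x28 r3=0xc7 r4=0x07  N=0 Z=0
after  4: r0=0xbe r1=0x2f r2=0x28 r3=0xc7 r4=0x07  N=0 Z=0
after  5: r0=0xbe r1=0x07 r2=0x28 r3=0xc7 r4=0x07  N=0 Z=0
after  6: r0=0x00 r1=0x07 r2=0x28 r3=0xc7 r4=0x07  N=0 Z=1
-- IRQ taken; context saved, return-PC = 7 --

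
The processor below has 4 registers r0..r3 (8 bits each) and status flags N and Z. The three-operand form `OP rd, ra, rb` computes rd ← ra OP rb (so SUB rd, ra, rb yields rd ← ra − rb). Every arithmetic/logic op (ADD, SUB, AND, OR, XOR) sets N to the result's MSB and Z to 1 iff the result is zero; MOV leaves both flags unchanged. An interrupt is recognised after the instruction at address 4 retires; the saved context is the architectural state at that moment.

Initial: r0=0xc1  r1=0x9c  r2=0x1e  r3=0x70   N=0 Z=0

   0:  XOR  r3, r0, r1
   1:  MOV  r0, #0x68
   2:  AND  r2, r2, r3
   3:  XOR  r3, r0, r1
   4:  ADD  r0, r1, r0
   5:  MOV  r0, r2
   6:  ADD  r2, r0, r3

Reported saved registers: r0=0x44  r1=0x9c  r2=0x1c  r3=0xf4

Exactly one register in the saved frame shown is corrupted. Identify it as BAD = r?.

BAD = r0

after  0: r0=0xc1 r1=0x9c r2=0x1e r3=0x5d  N=0 Z=0
after  1: r0=0x68 r1=0x9c r2=0x1e r3=0x5d  N=0 Z=0
after  2: r0=0x68 r1=0x9c r2=0x1c r3=0x5d  N=0 Z=0
after  3: r0=0x68 r1=0x9c r2=0x1c r3=0xf4  N=1 Z=0
after  4: r0=0x04 r1=0x9c r2=0x1c r3=0xf4  N=0 Z=0
-- IRQ taken; context saved, return-PC = 5 --
mismatch: r0: reported 0x44 vs actual 0x04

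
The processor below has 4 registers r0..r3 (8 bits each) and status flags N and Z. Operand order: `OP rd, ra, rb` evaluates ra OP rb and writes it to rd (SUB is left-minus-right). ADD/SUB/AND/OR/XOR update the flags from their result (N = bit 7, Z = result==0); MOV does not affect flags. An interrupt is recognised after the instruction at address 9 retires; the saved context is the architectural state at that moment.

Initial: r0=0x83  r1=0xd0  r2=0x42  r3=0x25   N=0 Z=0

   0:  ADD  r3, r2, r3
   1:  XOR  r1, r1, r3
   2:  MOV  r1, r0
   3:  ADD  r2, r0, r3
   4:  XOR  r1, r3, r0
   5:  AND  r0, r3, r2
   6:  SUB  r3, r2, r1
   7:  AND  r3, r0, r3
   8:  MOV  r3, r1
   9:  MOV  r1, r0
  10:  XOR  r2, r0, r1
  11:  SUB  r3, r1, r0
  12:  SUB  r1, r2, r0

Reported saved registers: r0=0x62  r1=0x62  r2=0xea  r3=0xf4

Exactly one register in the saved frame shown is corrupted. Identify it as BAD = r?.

BAD = r3

after  0: r0=0x83 r1=0xd0 r2=0x42 r3=0x67  N=0 Z=0
after  1: r0=0x83 r1=0xb7 r2=0x42 r3=0x67  N=1 Z=0
after  2: r0=0x83 r1=0x83 r2=0x42 r3=0x67  N=1 Z=0
after  3: r0=0x83 r1=0x83 r2=0xea r3=0x67  N=1 Z=0
after  4: r0=0x83 r1=0xe4 r2=0xea r3=0x67  N=1 Z=0
after  5: r0=0x62 r1=0xe4 r2=0xea r3=0x67  N=0 Z=0
after  6: r0=0x62 r1=0xe4 r2=0xea r3=0x06  N=0 Z=0
after  7: r0=0x62 r1=0xe4 r2=0xea r3=0x02  N=0 Z=0
after  8: r0=0x62 r1=0xe4 r2=0xea r3=0xe4  N=0 Z=0
after  9: r0=0x62 r1=0x62 r2=0xea r3=0xe4  N=0 Z=0
-- IRQ taken; context saved, return-PC = 10 --
mismatch: r3: reported 0xf4 vs actual 0xe4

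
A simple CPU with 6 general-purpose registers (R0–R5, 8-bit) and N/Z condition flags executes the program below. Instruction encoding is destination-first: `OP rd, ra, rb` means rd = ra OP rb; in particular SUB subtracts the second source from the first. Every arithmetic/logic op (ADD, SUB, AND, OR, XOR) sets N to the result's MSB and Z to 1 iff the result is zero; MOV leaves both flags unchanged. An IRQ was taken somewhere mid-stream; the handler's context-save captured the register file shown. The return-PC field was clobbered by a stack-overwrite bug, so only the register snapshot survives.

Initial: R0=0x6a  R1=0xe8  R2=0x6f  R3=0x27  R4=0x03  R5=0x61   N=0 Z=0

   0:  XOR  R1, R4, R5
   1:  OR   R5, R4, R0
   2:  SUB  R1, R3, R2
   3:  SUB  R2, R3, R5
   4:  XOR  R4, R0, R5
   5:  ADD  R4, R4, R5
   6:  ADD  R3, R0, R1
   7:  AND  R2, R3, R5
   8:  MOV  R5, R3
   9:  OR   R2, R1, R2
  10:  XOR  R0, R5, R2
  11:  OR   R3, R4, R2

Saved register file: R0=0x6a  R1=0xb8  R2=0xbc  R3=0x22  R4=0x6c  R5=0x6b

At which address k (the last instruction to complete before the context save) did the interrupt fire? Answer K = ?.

after  0: R0=0x6a R1=0x62 R2=0x6f R3=0x27 R4=0x03 R5=0x61  N=0 Z=0
after  1: R0=0x6a R1=0x62 R2=0x6f R3=0x27 R4=0x03 R5=0x6b  N=0 Z=0
after  2: R0=0x6a R1=0xb8 R2=0x6f R3=0x27 R4=0x03 R5=0x6b  N=1 Z=0
after  3: R0=0x6a R1=0xb8 R2=0xbc R3=0x27 R4=0x03 R5=0x6b  N=1 Z=0
after  4: R0=0x6a R1=0xb8 R2=0xbc R3=0x27 R4=0x01 R5=0x6b  N=0 Z=0
after  5: R0=0x6a R1=0xb8 R2=0xbc R3=0x27 R4=0x6c R5=0x6b  N=0 Z=0
after  6: R0=0x6a R1=0xb8 R2=0xbc R3=0x22 R4=0x6c R5=0x6b  N=0 Z=0
-- IRQ taken; context saved, return-PC = 7 --

K = 6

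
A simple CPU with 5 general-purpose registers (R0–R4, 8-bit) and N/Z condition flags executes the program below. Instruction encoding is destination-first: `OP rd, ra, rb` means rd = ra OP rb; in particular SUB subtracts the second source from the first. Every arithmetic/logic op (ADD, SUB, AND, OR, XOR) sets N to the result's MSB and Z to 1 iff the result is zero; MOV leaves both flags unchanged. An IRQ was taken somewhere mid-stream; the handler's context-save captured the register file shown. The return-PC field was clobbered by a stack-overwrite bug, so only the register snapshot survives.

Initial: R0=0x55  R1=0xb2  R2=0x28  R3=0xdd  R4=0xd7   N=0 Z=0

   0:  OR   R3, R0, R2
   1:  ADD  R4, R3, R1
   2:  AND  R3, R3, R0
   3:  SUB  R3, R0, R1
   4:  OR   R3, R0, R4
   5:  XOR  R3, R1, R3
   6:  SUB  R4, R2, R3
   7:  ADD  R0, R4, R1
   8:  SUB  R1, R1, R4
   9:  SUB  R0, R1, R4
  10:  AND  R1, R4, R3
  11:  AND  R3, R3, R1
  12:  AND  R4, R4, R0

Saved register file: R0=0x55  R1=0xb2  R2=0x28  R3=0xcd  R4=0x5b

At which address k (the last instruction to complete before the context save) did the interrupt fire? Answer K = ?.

after  0: R0=0x55 R1=0xb2 R2=0x28 R3=0x7d R4=0xd7  N=0 Z=0
after  1: R0=0x55 R1=0xb2 R2=0x28 R3=0x7d R4=0x2f  N=0 Z=0
after  2: R0=0x55 R1=0xb2 R2=0x28 R3=0x55 R4=0x2f  N=0 Z=0
after  3: R0=0x55 R1=0xb2 R2=0x28 R3=0xa3 R4=0x2f  N=1 Z=0
after  4: R0=0x55 R1=0xb2 R2=0x28 R3=0x7f R4=0x2f  N=0 Z=0
after  5: R0=0x55 R1=0xb2 R2=0x28 R3=0xcd R4=0x2f  N=1 Z=0
after  6: R0=0x55 R1=0xb2 R2=0x28 R3=0xcd R4=0x5b  N=0 Z=0
-- IRQ taken; context saved, return-PC = 7 --

K = 6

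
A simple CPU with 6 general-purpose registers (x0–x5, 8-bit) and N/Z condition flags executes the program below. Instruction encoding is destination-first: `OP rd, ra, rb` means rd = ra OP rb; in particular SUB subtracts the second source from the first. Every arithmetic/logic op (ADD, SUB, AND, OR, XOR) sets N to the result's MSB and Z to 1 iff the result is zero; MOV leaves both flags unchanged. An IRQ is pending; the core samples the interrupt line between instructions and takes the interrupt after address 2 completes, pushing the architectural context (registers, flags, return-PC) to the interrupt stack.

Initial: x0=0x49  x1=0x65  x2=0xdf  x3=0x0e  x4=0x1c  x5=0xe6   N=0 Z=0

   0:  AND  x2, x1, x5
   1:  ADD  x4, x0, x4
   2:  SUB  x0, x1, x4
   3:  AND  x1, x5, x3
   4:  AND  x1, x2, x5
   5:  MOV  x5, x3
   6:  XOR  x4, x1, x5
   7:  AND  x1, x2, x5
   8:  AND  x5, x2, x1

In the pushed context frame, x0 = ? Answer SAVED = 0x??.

after  0: x0=0x49 x1=0x65 x2=0x64 x3=0x0e x4=0x1c x5=0xe6  N=0 Z=0
after  1: x0=0x49 x1=0x65 x2=0x64 x3=0x0e x4=0x65 x5=0xe6  N=0 Z=0
after  2: x0=0x00 x1=0x65 x2=0x64 x3=0x0e x4=0x65 x5=0xe6  N=0 Z=1
-- IRQ taken; context saved, return-PC = 3 --

SAVED = 0x00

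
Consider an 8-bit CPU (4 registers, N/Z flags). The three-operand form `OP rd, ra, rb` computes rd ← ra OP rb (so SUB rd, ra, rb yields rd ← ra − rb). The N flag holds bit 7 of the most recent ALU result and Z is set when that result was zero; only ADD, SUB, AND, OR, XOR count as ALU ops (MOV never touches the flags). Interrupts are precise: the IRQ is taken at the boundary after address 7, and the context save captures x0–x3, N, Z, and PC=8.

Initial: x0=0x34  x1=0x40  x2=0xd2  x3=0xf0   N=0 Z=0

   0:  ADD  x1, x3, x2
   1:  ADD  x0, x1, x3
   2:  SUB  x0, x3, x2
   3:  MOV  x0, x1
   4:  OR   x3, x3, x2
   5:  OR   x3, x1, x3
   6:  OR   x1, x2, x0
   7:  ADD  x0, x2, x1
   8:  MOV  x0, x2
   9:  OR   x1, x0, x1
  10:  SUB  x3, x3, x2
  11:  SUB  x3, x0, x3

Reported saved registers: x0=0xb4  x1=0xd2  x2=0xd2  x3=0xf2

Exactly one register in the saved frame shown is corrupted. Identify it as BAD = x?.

BAD = x0

after  0: x0=0x34 x1=0xc2 x2=0xd2 x3=0xf0  N=1 Z=0
after  1: x0=0xb2 x1=0xc2 x2=0xd2 x3=0xf0  N=1 Z=0
after  2: x0=0x1e x1=0xc2 x2=0xd2 x3=0xf0  N=0 Z=0
after  3: x0=0xc2 x1=0xc2 x2=0xd2 x3=0xf0  N=0 Z=0
after  4: x0=0xc2 x1=0xc2 x2=0xd2 x3=0xf2  N=1 Z=0
after  5: x0=0xc2 x1=0xc2 x2=0xd2 x3=0xf2  N=1 Z=0
after  6: x0=0xc2 x1=0xd2 x2=0xd2 x3=0xf2  N=1 Z=0
after  7: x0=0xa4 x1=0xd2 x2=0xd2 x3=0xf2  N=1 Z=0
-- IRQ taken; context saved, return-PC = 8 --
mismatch: x0: reported 0xb4 vs actual 0xa4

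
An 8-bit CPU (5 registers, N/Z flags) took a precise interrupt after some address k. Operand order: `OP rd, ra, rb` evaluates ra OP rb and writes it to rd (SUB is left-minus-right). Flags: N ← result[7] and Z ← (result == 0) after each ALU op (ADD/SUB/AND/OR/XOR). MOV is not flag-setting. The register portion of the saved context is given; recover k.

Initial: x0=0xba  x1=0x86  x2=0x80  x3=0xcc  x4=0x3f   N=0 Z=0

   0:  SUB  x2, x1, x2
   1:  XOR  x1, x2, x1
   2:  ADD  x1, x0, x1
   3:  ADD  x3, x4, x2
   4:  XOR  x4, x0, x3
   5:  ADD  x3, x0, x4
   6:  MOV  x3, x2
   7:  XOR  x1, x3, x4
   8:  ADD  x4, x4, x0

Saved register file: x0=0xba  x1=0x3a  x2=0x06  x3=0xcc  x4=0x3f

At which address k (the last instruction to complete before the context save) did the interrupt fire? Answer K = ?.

K = 2

after  0: x0=0xba x1=0x86 x2=0x06 x3=0xcc x4=0x3f  N=0 Z=0
after  1: x0=0xba x1=0x80 x2=0x06 x3=0xcc x4=0x3f  N=1 Z=0
after  2: x0=0xba x1=0x3a x2=0x06 x3=0xcc x4=0x3f  N=0 Z=0
-- IRQ taken; context saved, return-PC = 3 --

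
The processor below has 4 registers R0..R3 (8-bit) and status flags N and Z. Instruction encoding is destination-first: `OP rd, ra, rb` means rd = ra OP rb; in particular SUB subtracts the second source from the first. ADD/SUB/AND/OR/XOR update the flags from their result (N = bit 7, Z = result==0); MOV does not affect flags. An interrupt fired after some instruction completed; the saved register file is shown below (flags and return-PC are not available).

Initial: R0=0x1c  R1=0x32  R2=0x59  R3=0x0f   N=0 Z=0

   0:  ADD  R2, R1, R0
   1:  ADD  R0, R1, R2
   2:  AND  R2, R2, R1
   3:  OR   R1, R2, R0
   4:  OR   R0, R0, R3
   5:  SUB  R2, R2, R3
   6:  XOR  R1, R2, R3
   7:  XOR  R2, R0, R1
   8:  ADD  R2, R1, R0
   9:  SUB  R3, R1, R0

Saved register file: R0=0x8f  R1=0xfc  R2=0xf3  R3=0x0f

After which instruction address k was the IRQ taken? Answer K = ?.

after  0: R0=0x1c R1=0x32 R2=0x4e R3=0x0f  N=0 Z=0
after  1: R0=0x80 R1=0x32 R2=0x4e R3=0x0f  N=1 Z=0
after  2: R0=0x80 R1=0x32 R2=0x02 R3=0x0f  N=0 Z=0
after  3: R0=0x80 R1=0x82 R2=0x02 R3=0x0f  N=1 Z=0
after  4: R0=0x8f R1=0x82 R2=0x02 R3=0x0f  N=1 Z=0
after  5: R0=0x8f R1=0x82 R2=0xf3 R3=0x0f  N=1 Z=0
after  6: R0=0x8f R1=0xfc R2=0xf3 R3=0x0f  N=1 Z=0
-- IRQ taken; context saved, return-PC = 7 --

K = 6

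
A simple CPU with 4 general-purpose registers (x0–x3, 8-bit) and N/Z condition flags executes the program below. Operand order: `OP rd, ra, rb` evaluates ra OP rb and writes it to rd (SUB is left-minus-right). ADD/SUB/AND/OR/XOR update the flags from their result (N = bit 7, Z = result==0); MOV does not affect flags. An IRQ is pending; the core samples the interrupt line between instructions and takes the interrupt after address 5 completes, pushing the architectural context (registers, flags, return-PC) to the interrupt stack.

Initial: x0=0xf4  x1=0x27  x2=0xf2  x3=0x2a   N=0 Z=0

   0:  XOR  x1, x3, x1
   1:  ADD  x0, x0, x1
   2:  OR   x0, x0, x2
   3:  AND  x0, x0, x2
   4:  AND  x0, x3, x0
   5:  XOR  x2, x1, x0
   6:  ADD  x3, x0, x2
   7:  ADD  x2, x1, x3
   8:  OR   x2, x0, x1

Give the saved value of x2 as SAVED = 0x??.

SAVED = 0x2f

after  0: x0=0xf4 x1=0x0d x2=0xf2 x3=0x2a  N=0 Z=0
after  1: x0=0x01 x1=0x0d x2=0xf2 x3=0x2a  N=0 Z=0
after  2: x0=0xf3 x1=0x0d x2=0xf2 x3=0x2a  N=1 Z=0
after  3: x0=0xf2 x1=0x0d x2=0xf2 x3=0x2a  N=1 Z=0
after  4: x0=0x22 x1=0x0d x2=0xf2 x3=0x2a  N=0 Z=0
after  5: x0=0x22 x1=0x0d x2=0x2f x3=0x2a  N=0 Z=0
-- IRQ taken; context saved, return-PC = 6 --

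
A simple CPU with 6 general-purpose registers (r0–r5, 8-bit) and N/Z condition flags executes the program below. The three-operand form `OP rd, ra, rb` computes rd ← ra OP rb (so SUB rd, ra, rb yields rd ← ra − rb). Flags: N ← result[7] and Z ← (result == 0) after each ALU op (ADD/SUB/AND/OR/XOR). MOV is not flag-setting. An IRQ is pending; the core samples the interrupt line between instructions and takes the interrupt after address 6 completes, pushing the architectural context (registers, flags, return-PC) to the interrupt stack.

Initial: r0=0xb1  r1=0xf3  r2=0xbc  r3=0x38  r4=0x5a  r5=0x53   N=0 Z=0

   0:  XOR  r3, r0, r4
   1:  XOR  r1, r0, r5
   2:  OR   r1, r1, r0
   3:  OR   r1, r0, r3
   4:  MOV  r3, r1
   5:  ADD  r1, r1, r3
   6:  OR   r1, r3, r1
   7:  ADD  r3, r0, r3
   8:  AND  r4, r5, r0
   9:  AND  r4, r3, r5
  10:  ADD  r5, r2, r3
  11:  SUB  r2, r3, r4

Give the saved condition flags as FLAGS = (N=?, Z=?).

FLAGS = (N=1, Z=0)

after  0: r0=0xb1 r1=0xf3 r2=0xbc r3=0xeb r4=0x5a r5=0x53  N=1 Z=0
after  1: r0=0xb1 r1=0xe2 r2=0xbc r3=0xeb r4=0x5a r5=0x53  N=1 Z=0
after  2: r0=0xb1 r1=0xf3 r2=0xbc r3=0xeb r4=0x5a r5=0x53  N=1 Z=0
after  3: r0=0xb1 r1=0xfb r2=0xbc r3=0xeb r4=0x5a r5=0x53  N=1 Z=0
after  4: r0=0xb1 r1=0xfb r2=0xbc r3=0xfb r4=0x5a r5=0x53  N=1 Z=0
after  5: r0=0xb1 r1=0xf6 r2=0xbc r3=0xfb r4=0x5a r5=0x53  N=1 Z=0
after  6: r0=0xb1 r1=0xff r2=0xbc r3=0xfb r4=0x5a r5=0x53  N=1 Z=0
-- IRQ taken; context saved, return-PC = 7 --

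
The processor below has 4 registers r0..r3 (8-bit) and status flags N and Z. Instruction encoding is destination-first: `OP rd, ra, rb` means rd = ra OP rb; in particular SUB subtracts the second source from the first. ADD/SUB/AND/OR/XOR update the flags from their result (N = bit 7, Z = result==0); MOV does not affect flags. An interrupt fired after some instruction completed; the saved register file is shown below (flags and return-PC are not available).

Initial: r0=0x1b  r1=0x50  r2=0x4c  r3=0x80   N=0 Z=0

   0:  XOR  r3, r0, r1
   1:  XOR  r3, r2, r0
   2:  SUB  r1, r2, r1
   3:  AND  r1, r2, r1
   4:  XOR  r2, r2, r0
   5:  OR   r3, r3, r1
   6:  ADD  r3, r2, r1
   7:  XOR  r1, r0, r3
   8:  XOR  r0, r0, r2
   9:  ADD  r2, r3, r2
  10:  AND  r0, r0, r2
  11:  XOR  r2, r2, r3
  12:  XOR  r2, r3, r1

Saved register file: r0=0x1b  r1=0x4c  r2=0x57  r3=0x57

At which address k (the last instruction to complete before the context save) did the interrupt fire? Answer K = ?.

K = 4

after  0: r0=0x1b r1=0x50 r2=0x4c r3=0x4b  N=0 Z=0
after  1: r0=0x1b r1=0x50 r2=0x4c r3=0x57  N=0 Z=0
after  2: r0=0x1b r1=0xfc r2=0x4c r3=0x57  N=1 Z=0
after  3: r0=0x1b r1=0x4c r2=0x4c r3=0x57  N=0 Z=0
after  4: r0=0x1b r1=0x4c r2=0x57 r3=0x57  N=0 Z=0
-- IRQ taken; context saved, return-PC = 5 --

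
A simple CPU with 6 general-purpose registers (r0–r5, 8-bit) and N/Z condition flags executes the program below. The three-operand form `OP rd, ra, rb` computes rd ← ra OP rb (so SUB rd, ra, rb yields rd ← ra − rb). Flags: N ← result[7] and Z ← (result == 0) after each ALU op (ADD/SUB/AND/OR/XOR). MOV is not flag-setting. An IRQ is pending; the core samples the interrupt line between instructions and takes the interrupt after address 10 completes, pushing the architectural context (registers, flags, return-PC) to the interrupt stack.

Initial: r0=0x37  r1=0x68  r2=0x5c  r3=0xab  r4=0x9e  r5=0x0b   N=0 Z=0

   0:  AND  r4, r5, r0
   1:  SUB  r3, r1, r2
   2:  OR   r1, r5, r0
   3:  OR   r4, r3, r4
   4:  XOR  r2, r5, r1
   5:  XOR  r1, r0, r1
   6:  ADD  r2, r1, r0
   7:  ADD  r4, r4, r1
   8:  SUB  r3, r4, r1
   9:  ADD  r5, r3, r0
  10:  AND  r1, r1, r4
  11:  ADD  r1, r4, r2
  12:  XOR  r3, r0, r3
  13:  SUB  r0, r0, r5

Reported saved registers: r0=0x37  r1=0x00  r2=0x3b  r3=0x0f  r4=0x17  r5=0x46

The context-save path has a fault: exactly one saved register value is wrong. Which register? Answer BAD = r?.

BAD = r2

after  0: r0=0x37 r1=0x68 r2=0x5c r3=0xab r4=0x03 r5=0x0b  N=0 Z=0
after  1: r0=0x37 r1=0x68 r2=0x5c r3=0x0c r4=0x03 r5=0x0b  N=0 Z=0
after  2: r0=0x37 r1=0x3f r2=0x5c r3=0x0c r4=0x03 r5=0x0b  N=0 Z=0
after  3: r0=0x37 r1=0x3f r2=0x5c r3=0x0c r4=0x0f r5=0x0b  N=0 Z=0
after  4: r0=0x37 r1=0x3f r2=0x34 r3=0x0c r4=0x0f r5=0x0b  N=0 Z=0
after  5: r0=0x37 r1=0x08 r2=0x34 r3=0x0c r4=0x0f r5=0x0b  N=0 Z=0
after  6: r0=0x37 r1=0x08 r2=0x3f r3=0x0c r4=0x0f r5=0x0b  N=0 Z=0
after  7: r0=0x37 r1=0x08 r2=0x3f r3=0x0c r4=0x17 r5=0x0b  N=0 Z=0
after  8: r0=0x37 r1=0x08 r2=0x3f r3=0x0f r4=0x17 r5=0x0b  N=0 Z=0
after  9: r0=0x37 r1=0x08 r2=0x3f r3=0x0f r4=0x17 r5=0x46  N=0 Z=0
after 10: r0=0x37 r1=0x00 r2=0x3f r3=0x0f r4=0x17 r5=0x46  N=0 Z=1
-- IRQ taken; context saved, return-PC = 11 --
mismatch: r2: reported 0x3b vs actual 0x3f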